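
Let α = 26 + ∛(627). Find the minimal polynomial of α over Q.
m_α(x) = x^3 - 78x^2 + 2028x - 18203

Set β = α - 26 = ∛(627), so β^3 = 627. Then (α - 26)^3 - 627 = 0, i.e. α is a root of g(x) = (x - 26)^3 - 627 = x^3 - 78x^2 + 2028x - 18203. Since g(x) = h(x - 26) where h(x) = x^3 - 627, and h is irreducible over Q (because 627 is not a perfect cube, so h has no rational root, and a monic cubic with no rational root is irreducible), g is also irreducible (irreducibility is preserved under the substitution x → x - 26). Hence m_α(x) = x^3 - 78x^2 + 2028x - 18203.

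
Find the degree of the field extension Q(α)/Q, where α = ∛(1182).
[Q(α):Q] = 3

The minimal polynomial of α is x^3 - 1182, irreducible over Q since 1182 is not a perfect cube (so x^3 - 1182 has no rational root). Hence [Q(α):Q] = deg(m_α) = 3.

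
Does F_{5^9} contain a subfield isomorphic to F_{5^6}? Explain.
No: F_{5^6} is not a subfield of F_{5^9}

F_{p^m} embeds in F_{p^n} iff m | n. Here 6 ∤ 9 (since 9 = 1·6 + 3 with remainder 3 ≠ 0), so F_{5^6} is not a subfield of F_{5^9}. Equivalently: if it were, the tower law would give 6 = [F_{5^6}:F_5] dividing [F_{5^9}:F_5] = 9, contradiction.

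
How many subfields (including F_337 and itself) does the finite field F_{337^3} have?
F_{337^3} has 2 subfields

The subfields of F_{p^n} are exactly the fields F_{p^d} for d | n (each is the fixed field of the unique index-d subgroup of Gal(F_{p^n}/F_p) ≅ Z/nZ). The divisors of n = 3 are {1, 3}, giving 2 subfields: F_{337^1}, F_{337^3}.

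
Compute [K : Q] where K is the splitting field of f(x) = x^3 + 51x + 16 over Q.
[K : Q] = 6

By the rational root test, any rational root of the monic integer polynomial f(x) = x^3 + 51x + 16 must be an integer dividing the constant term 16, i.e. one of ±{1, 2, 4, 8, 16}. Evaluating: f(1) = 68, f(-1) = -36, f(2) = 126, f(-2) = -94, f(4) = 284, f(-4) = -252, f(8) = 936, f(-8) = -904, f(16) = 4928, f(-16) = -4896; none is 0, so f has no rational root and is therefore irreducible over Q (a cubic with no linear factor over a field is irreducible). For an irreducible cubic, the Galois group is A_3 or S_3 according as the discriminant disc(f) = -4a^3 - 27b^2 = -4·(51)^3 - 27·(16)^2 = -537516 is or is not a square in Q. Here disc(f) = -537516 is not a perfect square in Q, so the Galois group of f over Q is not contained in A_3 and must be all of S_3. The splitting field has degree |S_3| = 6 over Q, so [K : Q] = 6.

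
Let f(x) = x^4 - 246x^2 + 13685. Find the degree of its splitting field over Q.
[K : Q] = 4

Solving the quadratic in x^2: x^2 = (246 ± √(246^2 - 4·13685))/2 = (246 ± √5776)/2 = (246 ± 76)/2, giving x^2 = 85 or x^2 = 161. So f(x) = (x^2 - 85)(x^2 - 161) and the roots of f are ±√85, ±√161. Hence the splitting field is K = Q(√85, √161). Since 85 and 161 are distinct squarefree integers > 1, their product 13685 is not a perfect square, so √161 ∉ Q(√85). By the tower law [K:Q] = [Q(√85,√161):Q(√85)] · [Q(√85):Q] = 2 · 2 = 4.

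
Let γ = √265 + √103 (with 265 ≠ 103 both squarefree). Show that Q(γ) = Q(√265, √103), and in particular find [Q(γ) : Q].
[Q(γ) : Q] = 4 (equivalently, Q(γ) = Q(√265, √103))

Obviously Q(γ) ⊆ Q(√265, √103), and [Q(√265, √103):Q] = 4 (since 265, 103 are distinct squarefree integers > 1 with 27295 not a perfect square). To show equality we compute the minimal polynomial of γ. From γ = √265 + √103: γ^2 = 265 + 2√(27295) + 103 = 368 + 2√(27295), so γ^2 - 368 = 2√(27295); squaring, (γ^2 - 368)^2 = 4·27295, i.e. γ^4 - 736γ^2 + 135424 - 109180 = 0, i.e. γ^4 - 736γ^2 + 26244 = 0. So γ is a root of x^4 - 736x^2 + 26244. This polynomial is irreducible over Q: it has no rational root (each ±√265 ± √103 is irrational), and any factorization into two quadratics over Q would force √(27295) ∈ Q (pairing opposite roots) or √265, √103 ∈ Q (other pairings), all impossible. Hence [Q(γ):Q] = 4 = [Q(√265, √103):Q], so Q(γ) = Q(√265, √103).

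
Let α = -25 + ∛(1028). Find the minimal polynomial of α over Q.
m_α(x) = x^3 + 75x^2 + 1875x + 14597

Set β = α + 25 = ∛(1028), so β^3 = 1028. Then (α + 25)^3 - 1028 = 0, i.e. α is a root of g(x) = (x + 25)^3 - 1028 = x^3 + 75x^2 + 1875x + 14597. Since g(x) = h(x + 25) where h(x) = x^3 - 1028, and h is irreducible over Q (because 1028 is not a perfect cube, so h has no rational root, and a monic cubic with no rational root is irreducible), g is also irreducible (irreducibility is preserved under the substitution x → x + 25). Hence m_α(x) = x^3 + 75x^2 + 1875x + 14597.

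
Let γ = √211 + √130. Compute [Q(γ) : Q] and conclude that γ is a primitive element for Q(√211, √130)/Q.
[Q(γ) : Q] = 4 (equivalently, Q(γ) = Q(√211, √130))

Obviously Q(γ) ⊆ Q(√211, √130), and [Q(√211, √130):Q] = 4 (since 211, 130 are distinct squarefree integers > 1 with 27430 not a perfect square). To show equality we compute the minimal polynomial of γ. From γ = √211 + √130: γ^2 = 211 + 2√(27430) + 130 = 341 + 2√(27430), so γ^2 - 341 = 2√(27430); squaring, (γ^2 - 341)^2 = 4·27430, i.e. γ^4 - 682γ^2 + 116281 - 109720 = 0, i.e. γ^4 - 682γ^2 + 6561 = 0. So γ is a root of x^4 - 682x^2 + 6561. This polynomial is irreducible over Q: it has no rational root (each ±√211 ± √130 is irrational), and any factorization into two quadratics over Q would force √(27430) ∈ Q (pairing opposite roots) or √211, √130 ∈ Q (other pairings), all impossible. Hence [Q(γ):Q] = 4 = [Q(√211, √130):Q], so Q(γ) = Q(√211, √130).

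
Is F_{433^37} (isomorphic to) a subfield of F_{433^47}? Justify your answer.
No: F_{433^37} is not a subfield of F_{433^47}

F_{p^m} embeds in F_{p^n} iff m | n. Here 37 ∤ 47 (since 47 = 1·37 + 10 with remainder 10 ≠ 0), so F_{433^37} is not a subfield of F_{433^47}. Equivalently: if it were, the tower law would give 37 = [F_{433^37}:F_433] dividing [F_{433^47}:F_433] = 47, contradiction.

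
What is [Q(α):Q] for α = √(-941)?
[Q(α):Q] = 2

[Q(α):Q] equals the degree of the minimal polynomial of α. Here α^2 = -941 and x^2 + 941 is irreducible (d = -941 is squarefree, ≠ 1, hence not a square), so deg(m_α) = 2. Thus [Q(α):Q] = 2.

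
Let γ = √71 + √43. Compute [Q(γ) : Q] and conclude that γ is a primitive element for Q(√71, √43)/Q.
[Q(γ) : Q] = 4 (equivalently, Q(γ) = Q(√71, √43))

Obviously Q(γ) ⊆ Q(√71, √43), and [Q(√71, √43):Q] = 4 (since 71, 43 are distinct squarefree integers > 1 with 3053 not a perfect square). To show equality we compute the minimal polynomial of γ. From γ = √71 + √43: γ^2 = 71 + 2√(3053) + 43 = 114 + 2√(3053), so γ^2 - 114 = 2√(3053); squaring, (γ^2 - 114)^2 = 4·3053, i.e. γ^4 - 228γ^2 + 12996 - 12212 = 0, i.e. γ^4 - 228γ^2 + 784 = 0. So γ is a root of x^4 - 228x^2 + 784. This polynomial is irreducible over Q: it has no rational root (each ±√71 ± √43 is irrational), and any factorization into two quadratics over Q would force √(3053) ∈ Q (pairing opposite roots) or √71, √43 ∈ Q (other pairings), all impossible. Hence [Q(γ):Q] = 4 = [Q(√71, √43):Q], so Q(γ) = Q(√71, √43).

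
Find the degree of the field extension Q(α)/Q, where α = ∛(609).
[Q(α):Q] = 3

The minimal polynomial of α is x^3 - 609, irreducible over Q since 609 is not a perfect cube (so x^3 - 609 has no rational root). Hence [Q(α):Q] = deg(m_α) = 3.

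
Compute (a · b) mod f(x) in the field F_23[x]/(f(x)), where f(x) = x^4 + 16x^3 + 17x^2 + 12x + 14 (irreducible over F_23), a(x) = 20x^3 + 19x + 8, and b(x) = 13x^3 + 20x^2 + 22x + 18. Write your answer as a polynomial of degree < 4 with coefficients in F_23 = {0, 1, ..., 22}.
a · b ≡ 14x^3 + 16x^2 + x + 9 (mod f(x))

Multiply in F_23[x]: a(x)·b(x) = (20x^3 + 19x + 8)·(13x^3 + 20x^2 + 22x + 18) = 7x^6 + 9x^5 + 20x^4 + 16x^3 + 3x^2 + 12x + 6. This has degree ≥ 4, so divide by f(x) over F_23: 7x^6 + 9x^5 + 20x^4 + 16x^3 + 3x^2 + 12x + 6 = (7x^2 + 12x + 8)·(x^4 + 16x^3 + 17x^2 + 12x + 14) + (14x^3 + 16x^2 + x + 9). Hence a·b ≡ 14x^3 + 16x^2 + x + 9 (mod f). (F_23[x]/(f) is a field with 23^4 = 279841 elements since f is irreducible of degree 4.)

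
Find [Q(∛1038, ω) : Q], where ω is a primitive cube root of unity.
[Q(∛1038, ω) : Q] = 6

[Q(∛1038):Q] = 3 (min poly x^3 - 1038, irreducible since 1038 is not a perfect cube). [Q(ω):Q] = 2 (min poly x^2 + x + 1). Since Q(∛1038) ⊂ R and ω ∉ R, we have ω ∉ Q(∛1038), so x^2 + x + 1 remains irreducible over Q(∛1038) and [Q(∛1038, ω) : Q(∛1038)] = 2. By the tower law, [Q(∛1038, ω) : Q] = 3 · 2 = 6. (In fact Q(∛1038, ω) is the splitting field of x^3 - 1038 over Q.)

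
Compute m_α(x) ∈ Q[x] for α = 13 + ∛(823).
m_α(x) = x^3 - 39x^2 + 507x - 3020

Set β = α - 13 = ∛(823), so β^3 = 823. Then (α - 13)^3 - 823 = 0, i.e. α is a root of g(x) = (x - 13)^3 - 823 = x^3 - 39x^2 + 507x - 3020. Since g(x) = h(x - 13) where h(x) = x^3 - 823, and h is irreducible over Q (because 823 is not a perfect cube, so h has no rational root, and a monic cubic with no rational root is irreducible), g is also irreducible (irreducibility is preserved under the substitution x → x - 13). Hence m_α(x) = x^3 - 39x^2 + 507x - 3020.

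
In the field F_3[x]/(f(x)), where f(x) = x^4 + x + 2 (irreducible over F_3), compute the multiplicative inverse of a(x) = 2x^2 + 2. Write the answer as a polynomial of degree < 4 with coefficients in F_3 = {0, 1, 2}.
a(x)^(-1) ≡ 2x^3 + x + 2 (mod f(x))

Since f is irreducible over F_3, F_3[x]/(f) is a field and a(x) ≠ 0 has an inverse. Apply the extended Euclidean algorithm to f(x) and a(x) in F_3[x]: f(x) = (2x^2 + 1)·a(x) + (x);  a(x) = (2x)·(x) + (2). The last nonzero remainder is the constant 2 = gcd(f, a) in F_3. Back-substituting through the division chain expresses 2 = s(x)·a(x) + t(x)·f(x) with s(x) ≡ x^3 + 2x + 1 (mod f), so (x^3 + 2x + 1)·a(x) ≡ 2 (mod f). Multiplying by 2^(-1) ≡ 2 in F_3 gives a(x)^(-1) ≡ 2·(x^3 + 2x + 1) ≡ 2x^3 + x + 2 (mod f). Check: (2x^2 + 2)·(2x^3 + x + 2) = x^5 + x^2 + 2x + 1 ≡ 1 (mod x^4 + x + 2).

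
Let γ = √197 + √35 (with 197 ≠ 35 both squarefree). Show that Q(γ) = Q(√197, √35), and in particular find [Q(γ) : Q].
[Q(γ) : Q] = 4 (equivalently, Q(γ) = Q(√197, √35))

Obviously Q(γ) ⊆ Q(√197, √35), and [Q(√197, √35):Q] = 4 (since 197, 35 are distinct squarefree integers > 1 with 6895 not a perfect square). To show equality we compute the minimal polynomial of γ. From γ = √197 + √35: γ^2 = 197 + 2√(6895) + 35 = 232 + 2√(6895), so γ^2 - 232 = 2√(6895); squaring, (γ^2 - 232)^2 = 4·6895, i.e. γ^4 - 464γ^2 + 53824 - 27580 = 0, i.e. γ^4 - 464γ^2 + 26244 = 0. So γ is a root of x^4 - 464x^2 + 26244. This polynomial is irreducible over Q: it has no rational root (each ±√197 ± √35 is irrational), and any factorization into two quadratics over Q would force √(6895) ∈ Q (pairing opposite roots) or √197, √35 ∈ Q (other pairings), all impossible. Hence [Q(γ):Q] = 4 = [Q(√197, √35):Q], so Q(γ) = Q(√197, √35).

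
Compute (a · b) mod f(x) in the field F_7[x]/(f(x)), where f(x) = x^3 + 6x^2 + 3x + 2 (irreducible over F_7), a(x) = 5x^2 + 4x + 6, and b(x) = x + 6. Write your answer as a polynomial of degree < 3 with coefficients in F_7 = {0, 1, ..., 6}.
a · b ≡ 4x^2 + x + 5 (mod f(x))

Multiply in F_7[x]: a(x)·b(x) = (5x^2 + 4x + 6)·(x + 6) = 5x^3 + 6x^2 + 2x + 1. This has degree ≥ 3, so divide by f(x) over F_7: 5x^3 + 6x^2 + 2x + 1 = (5)·(x^3 + 6x^2 + 3x + 2) + (4x^2 + x + 5). Hence a·b ≡ 4x^2 + x + 5 (mod f). (F_7[x]/(f) is a field with 7^3 = 343 elements since f is irreducible of degree 3.)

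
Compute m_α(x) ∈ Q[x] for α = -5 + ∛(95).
m_α(x) = x^3 + 15x^2 + 75x + 30

Set β = α + 5 = ∛(95), so β^3 = 95. Then (α + 5)^3 - 95 = 0, i.e. α is a root of g(x) = (x + 5)^3 - 95 = x^3 + 15x^2 + 75x + 30. Since g(x) = h(x + 5) where h(x) = x^3 - 95, and h is irreducible over Q (because 95 is not a perfect cube, so h has no rational root, and a monic cubic with no rational root is irreducible), g is also irreducible (irreducibility is preserved under the substitution x → x + 5). Hence m_α(x) = x^3 + 15x^2 + 75x + 30.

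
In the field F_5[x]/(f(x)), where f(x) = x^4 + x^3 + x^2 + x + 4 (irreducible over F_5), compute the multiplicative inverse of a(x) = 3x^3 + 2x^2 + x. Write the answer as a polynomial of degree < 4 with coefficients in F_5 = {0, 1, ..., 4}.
a(x)^(-1) ≡ x^3 + 3x^2 + 3 (mod f(x))

Since f is irreducible over F_5, F_5[x]/(f) is a field and a(x) ≠ 0 has an inverse. Apply the extended Euclidean algorithm to f(x) and a(x) in F_5[x]: f(x) = (2x + 4)·a(x) + (x^2 + 2x + 4);  a(x) = (3x + 1)·(x^2 + 2x + 4) + (2x + 1);  (x^2 + 2x + 4) = (3x + 2)·(2x + 1) + (2). The last nonzero remainder is the constant 2 = gcd(f, a) in F_5. Back-substituting through the division chain expresses 2 = s(x)·a(x) + t(x)·f(x) with s(x) ≡ 2x^3 + x^2 + 1 (mod f), so (2x^3 + x^2 + 1)·a(x) ≡ 2 (mod f). Multiplying by 2^(-1) ≡ 3 in F_5 gives a(x)^(-1) ≡ 3·(2x^3 + x^2 + 1) ≡ x^3 + 3x^2 + 3 (mod f). Check: (3x^3 + 2x^2 + x)·(x^3 + 3x^2 + 3) = 3x^6 + x^5 + 2x^4 + 2x^3 + x^2 + 3x ≡ 1 (mod x^4 + x^3 + x^2 + x + 4).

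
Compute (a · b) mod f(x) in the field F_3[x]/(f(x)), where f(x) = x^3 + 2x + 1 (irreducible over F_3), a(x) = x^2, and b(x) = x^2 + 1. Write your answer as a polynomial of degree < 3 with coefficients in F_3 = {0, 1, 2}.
a · b ≡ 2x^2 + 2x (mod f(x))

Multiply in F_3[x]: a(x)·b(x) = (x^2)·(x^2 + 1) = x^4 + x^2. This has degree ≥ 3, so divide by f(x) over F_3: x^4 + x^2 = (x)·(x^3 + 2x + 1) + (2x^2 + 2x). Hence a·b ≡ 2x^2 + 2x (mod f). (F_3[x]/(f) is a field with 3^3 = 27 elements since f is irreducible of degree 3.)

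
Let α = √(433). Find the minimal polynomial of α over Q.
m_α(x) = x^2 - 433

α satisfies α^2 - 433 = 0, so x^2 - 433 annihilates α. Since d = 433 is squarefree and ≠ 1, it is not a perfect square in Q, so x^2 - 433 has no rational root and is therefore irreducible over Q (a degree-2 polynomial over a field is irreducible iff it has no root). Hence m_α(x) = x^2 - 433.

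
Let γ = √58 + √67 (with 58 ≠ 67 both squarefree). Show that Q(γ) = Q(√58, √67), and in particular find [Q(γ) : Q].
[Q(γ) : Q] = 4 (equivalently, Q(γ) = Q(√58, √67))

Obviously Q(γ) ⊆ Q(√58, √67), and [Q(√58, √67):Q] = 4 (since 58, 67 are distinct squarefree integers > 1 with 3886 not a perfect square). To show equality we compute the minimal polynomial of γ. From γ = √58 + √67: γ^2 = 58 + 2√(3886) + 67 = 125 + 2√(3886), so γ^2 - 125 = 2√(3886); squaring, (γ^2 - 125)^2 = 4·3886, i.e. γ^4 - 250γ^2 + 15625 - 15544 = 0, i.e. γ^4 - 250γ^2 + 81 = 0. So γ is a root of x^4 - 250x^2 + 81. This polynomial is irreducible over Q: it has no rational root (each ±√58 ± √67 is irrational), and any factorization into two quadratics over Q would force √(3886) ∈ Q (pairing opposite roots) or √58, √67 ∈ Q (other pairings), all impossible. Hence [Q(γ):Q] = 4 = [Q(√58, √67):Q], so Q(γ) = Q(√58, √67).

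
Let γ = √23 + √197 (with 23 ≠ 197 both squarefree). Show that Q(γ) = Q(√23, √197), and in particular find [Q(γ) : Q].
[Q(γ) : Q] = 4 (equivalently, Q(γ) = Q(√23, √197))

Obviously Q(γ) ⊆ Q(√23, √197), and [Q(√23, √197):Q] = 4 (since 23, 197 are distinct squarefree integers > 1 with 4531 not a perfect square). To show equality we compute the minimal polynomial of γ. From γ = √23 + √197: γ^2 = 23 + 2√(4531) + 197 = 220 + 2√(4531), so γ^2 - 220 = 2√(4531); squaring, (γ^2 - 220)^2 = 4·4531, i.e. γ^4 - 440γ^2 + 48400 - 18124 = 0, i.e. γ^4 - 440γ^2 + 30276 = 0. So γ is a root of x^4 - 440x^2 + 30276. This polynomial is irreducible over Q: it has no rational root (each ±√23 ± √197 is irrational), and any factorization into two quadratics over Q would force √(4531) ∈ Q (pairing opposite roots) or √23, √197 ∈ Q (other pairings), all impossible. Hence [Q(γ):Q] = 4 = [Q(√23, √197):Q], so Q(γ) = Q(√23, √197).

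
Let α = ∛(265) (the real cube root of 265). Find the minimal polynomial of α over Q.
m_α(x) = x^3 - 265

α satisfies α^3 = 265, so x^3 - 265 annihilates α. By the rational root test, a rational root p/q (in lowest terms) of x^3 - 265 would satisfy p^3 = 265 q^3, forcing q = 1 and p^3 = 265; but 265 is not a perfect cube, contradiction. A monic cubic over Q with no rational root is irreducible (any nontrivial factorization would include a linear factor). Hence x^3 - 265 is the minimal polynomial of α, and in particular [Q(α):Q] = 3.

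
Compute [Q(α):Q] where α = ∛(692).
[Q(α):Q] = 3

The minimal polynomial of α is x^3 - 692, irreducible over Q since 692 is not a perfect cube (so x^3 - 692 has no rational root). Hence [Q(α):Q] = deg(m_α) = 3.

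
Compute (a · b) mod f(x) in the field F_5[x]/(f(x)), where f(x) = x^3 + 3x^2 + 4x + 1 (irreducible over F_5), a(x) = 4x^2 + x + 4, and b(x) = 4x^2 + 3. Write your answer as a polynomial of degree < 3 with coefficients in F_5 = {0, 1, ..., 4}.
a · b ≡ x^2 + 3x + 1 (mod f(x))

Multiply in F_5[x]: a(x)·b(x) = (4x^2 + x + 4)·(4x^2 + 3) = x^4 + 4x^3 + 3x^2 + 3x + 2. This has degree ≥ 3, so divide by f(x) over F_5: x^4 + 4x^3 + 3x^2 + 3x + 2 = (x + 1)·(x^3 + 3x^2 + 4x + 1) + (x^2 + 3x + 1). Hence a·b ≡ x^2 + 3x + 1 (mod f). (F_5[x]/(f) is a field with 5^3 = 125 elements since f is irreducible of degree 3.)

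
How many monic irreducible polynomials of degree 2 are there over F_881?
There are 387640 monic irreducible polynomials of degree 2 over F_881

Each element of F_{881^2} that lies in no proper subfield is a root of exactly one monic irreducible of degree 2 over F_881, and each such polynomial has 2 distinct roots in F_{881^2}. By Möbius inversion the count is N_881(2) = (1/2) Σ_{d|2} μ(2/d) · 881^d = (1/2)(μ(2)·881^1 + μ(1)·881^2) = 775280/2 = 387640.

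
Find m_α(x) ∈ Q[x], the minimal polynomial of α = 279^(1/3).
m_α(x) = x^3 - 279

α satisfies α^3 = 279, so x^3 - 279 annihilates α. By the rational root test, a rational root p/q (in lowest terms) of x^3 - 279 would satisfy p^3 = 279 q^3, forcing q = 1 and p^3 = 279; but 279 is not a perfect cube, contradiction. A monic cubic over Q with no rational root is irreducible (any nontrivial factorization would include a linear factor). Hence x^3 - 279 is the minimal polynomial of α, and in particular [Q(α):Q] = 3.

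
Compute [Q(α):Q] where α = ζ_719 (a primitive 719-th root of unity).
[Q(α):Q] = 718

The minimal polynomial of ζ_719 over Q is the 719-th cyclotomic polynomial Φ_719(x), which is irreducible over Q and has degree φ(719) = 718. Hence [Q(α):Q] = φ(719) = 718.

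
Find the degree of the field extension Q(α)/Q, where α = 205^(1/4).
[Q(α):Q] = 4

α is a root of x^4 - 205. By Eisenstein's criterion at the prime p = 5 (which divides the constant term 205 but p^2 = 25 does not, since 205 is squarefree), x^4 - 205 is irreducible over Q. Hence [Q(α):Q] = 4.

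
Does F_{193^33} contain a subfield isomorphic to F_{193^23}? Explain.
No: F_{193^23} is not a subfield of F_{193^33}

F_{p^m} embeds in F_{p^n} iff m | n. Here 23 ∤ 33 (since 33 = 1·23 + 10 with remainder 10 ≠ 0), so F_{193^23} is not a subfield of F_{193^33}. Equivalently: if it were, the tower law would give 23 = [F_{193^23}:F_193] dividing [F_{193^33}:F_193] = 33, contradiction.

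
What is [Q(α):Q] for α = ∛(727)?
[Q(α):Q] = 3

The minimal polynomial of α is x^3 - 727, irreducible over Q since 727 is not a perfect cube (so x^3 - 727 has no rational root). Hence [Q(α):Q] = deg(m_α) = 3.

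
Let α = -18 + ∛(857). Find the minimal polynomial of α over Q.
m_α(x) = x^3 + 54x^2 + 972x + 4975

Set β = α + 18 = ∛(857), so β^3 = 857. Then (α + 18)^3 - 857 = 0, i.e. α is a root of g(x) = (x + 18)^3 - 857 = x^3 + 54x^2 + 972x + 4975. Since g(x) = h(x + 18) where h(x) = x^3 - 857, and h is irreducible over Q (because 857 is not a perfect cube, so h has no rational root, and a monic cubic with no rational root is irreducible), g is also irreducible (irreducibility is preserved under the substitution x → x + 18). Hence m_α(x) = x^3 + 54x^2 + 972x + 4975.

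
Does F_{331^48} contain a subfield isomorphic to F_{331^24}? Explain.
Yes: F_{331^24} is a subfield of F_{331^48}

F_{p^m} embeds in F_{p^n} iff m | n (since F_{p^n} is the splitting field of x^(p^n) - x, and F_{p^m} ⊂ F_{p^n} forces p^n to be a power of p^m, i.e. m | n; conversely if m | n then every root of x^(p^m) - x is a root of x^(p^n) - x). Here 24 | 48 (since 48 = 2·24), so F_{331^24} is a subfield of F_{331^48}, and [F_{331^48} : F_{331^24}] = 48/24 = 2.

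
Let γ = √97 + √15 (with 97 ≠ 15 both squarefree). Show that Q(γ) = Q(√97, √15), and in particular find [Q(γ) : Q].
[Q(γ) : Q] = 4 (equivalently, Q(γ) = Q(√97, √15))

Obviously Q(γ) ⊆ Q(√97, √15), and [Q(√97, √15):Q] = 4 (since 97, 15 are distinct squarefree integers > 1 with 1455 not a perfect square). To show equality we compute the minimal polynomial of γ. From γ = √97 + √15: γ^2 = 97 + 2√(1455) + 15 = 112 + 2√(1455), so γ^2 - 112 = 2√(1455); squaring, (γ^2 - 112)^2 = 4·1455, i.e. γ^4 - 224γ^2 + 12544 - 5820 = 0, i.e. γ^4 - 224γ^2 + 6724 = 0. So γ is a root of x^4 - 224x^2 + 6724. This polynomial is irreducible over Q: it has no rational root (each ±√97 ± √15 is irrational), and any factorization into two quadratics over Q would force √(1455) ∈ Q (pairing opposite roots) or √97, √15 ∈ Q (other pairings), all impossible. Hence [Q(γ):Q] = 4 = [Q(√97, √15):Q], so Q(γ) = Q(√97, √15).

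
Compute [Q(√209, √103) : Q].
[Q(√209, √103) : Q] = 4

[Q(√209):Q] = 2 (min poly x^2 - 209, irreducible since 209 is squarefree > 1). For the top step, suppose √103 ∈ Q(√209), say √103 = c + d√209 with c, d ∈ Q. Squaring: 103 = c^2 + 209d^2 + 2cd√209. Since √209 ∉ Q this forces 2cd = 0. If d = 0 then √103 = c ∈ Q, contradicting 103 squarefree > 1. If c = 0 then 103 = 209d^2, so 209·103 = (209d)^2 is a perfect square in Q — but 209·103 = 21527 is not a perfect square (since 209 and 103 are distinct squarefree integers). Contradiction. Hence √103 ∉ Q(√209), so x^2 - 103 stays irreducible over Q(√209) and [Q(√209, √103) : Q(√209)] = 2. By the tower law, [Q(√209, √103) : Q] = 2 · 2 = 4.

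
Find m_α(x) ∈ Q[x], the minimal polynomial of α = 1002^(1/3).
m_α(x) = x^3 - 1002

α satisfies α^3 = 1002, so x^3 - 1002 annihilates α. By the rational root test, a rational root p/q (in lowest terms) of x^3 - 1002 would satisfy p^3 = 1002 q^3, forcing q = 1 and p^3 = 1002; but 1002 is not a perfect cube, contradiction. A monic cubic over Q with no rational root is irreducible (any nontrivial factorization would include a linear factor). Hence x^3 - 1002 is the minimal polynomial of α, and in particular [Q(α):Q] = 3.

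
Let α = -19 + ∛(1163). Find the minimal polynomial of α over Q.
m_α(x) = x^3 + 57x^2 + 1083x + 5696

Set β = α + 19 = ∛(1163), so β^3 = 1163. Then (α + 19)^3 - 1163 = 0, i.e. α is a root of g(x) = (x + 19)^3 - 1163 = x^3 + 57x^2 + 1083x + 5696. Since g(x) = h(x + 19) where h(x) = x^3 - 1163, and h is irreducible over Q (because 1163 is not a perfect cube, so h has no rational root, and a monic cubic with no rational root is irreducible), g is also irreducible (irreducibility is preserved under the substitution x → x + 19). Hence m_α(x) = x^3 + 57x^2 + 1083x + 5696.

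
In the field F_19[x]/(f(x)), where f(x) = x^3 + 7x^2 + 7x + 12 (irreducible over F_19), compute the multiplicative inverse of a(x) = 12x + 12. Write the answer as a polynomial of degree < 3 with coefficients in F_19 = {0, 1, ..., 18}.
a(x)^(-1) ≡ x^2 + 6x + 1 (mod f(x))

Since f is irreducible over F_19, F_19[x]/(f) is a field and a(x) ≠ 0 has an inverse. Apply the extended Euclidean algorithm to f(x) and a(x) in F_19[x]: f(x) = (8x^2 + 10x + 8)·a(x) + (11). The last nonzero remainder is the constant 11 = gcd(f, a) in F_19. Back-substituting through the division chain expresses 11 = s(x)·a(x) + t(x)·f(x) with s(x) ≡ 11x^2 + 9x + 11 (mod f), so (11x^2 + 9x + 11)·a(x) ≡ 11 (mod f). Multiplying by 11^(-1) ≡ 7 in F_19 gives a(x)^(-1) ≡ 7·(11x^2 + 9x + 11) ≡ x^2 + 6x + 1 (mod f). Check: (12x + 12)·(x^2 + 6x + 1) = 12x^3 + 8x^2 + 8x + 12 ≡ 1 (mod x^3 + 7x^2 + 7x + 12).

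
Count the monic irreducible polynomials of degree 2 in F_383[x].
There are 73153 monic irreducible polynomials of degree 2 over F_383

Each element of F_{383^2} that lies in no proper subfield is a root of exactly one monic irreducible of degree 2 over F_383, and each such polynomial has 2 distinct roots in F_{383^2}. By Möbius inversion the count is N_383(2) = (1/2) Σ_{d|2} μ(2/d) · 383^d = (1/2)(μ(2)·383^1 + μ(1)·383^2) = 146306/2 = 73153.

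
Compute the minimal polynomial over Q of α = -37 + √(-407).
m_α(x) = x^2 + 74x + 1776

From α + 37 = √(-407), squaring gives (α + 37)^2 = -407, i.e. α^2 + 74α + 1369 = -407, so α^2 + 74α + 1776 = 0. The discriminant of x^2 + 74x + 1776 is (74)^2 - 4·(1776) = 5476 - 7104 = -1628, and 4·(-407) is not a perfect square in Q since -407 is squarefree and ≠ 1. Hence x^2 + 74x + 1776 is irreducible over Q and is the minimal polynomial of α.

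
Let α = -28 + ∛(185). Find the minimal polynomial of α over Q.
m_α(x) = x^3 + 84x^2 + 2352x + 21767

Set β = α + 28 = ∛(185), so β^3 = 185. Then (α + 28)^3 - 185 = 0, i.e. α is a root of g(x) = (x + 28)^3 - 185 = x^3 + 84x^2 + 2352x + 21767. Since g(x) = h(x + 28) where h(x) = x^3 - 185, and h is irreducible over Q (because 185 is not a perfect cube, so h has no rational root, and a monic cubic with no rational root is irreducible), g is also irreducible (irreducibility is preserved under the substitution x → x + 28). Hence m_α(x) = x^3 + 84x^2 + 2352x + 21767.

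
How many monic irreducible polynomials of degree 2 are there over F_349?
There are 60726 monic irreducible polynomials of degree 2 over F_349

Each element of F_{349^2} that lies in no proper subfield is a root of exactly one monic irreducible of degree 2 over F_349, and each such polynomial has 2 distinct roots in F_{349^2}. By Möbius inversion the count is N_349(2) = (1/2) Σ_{d|2} μ(2/d) · 349^d = (1/2)(μ(2)·349^1 + μ(1)·349^2) = 121452/2 = 60726.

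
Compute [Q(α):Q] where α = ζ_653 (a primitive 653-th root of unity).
[Q(α):Q] = 652

The minimal polynomial of ζ_653 over Q is the 653-th cyclotomic polynomial Φ_653(x), which is irreducible over Q and has degree φ(653) = 652. Hence [Q(α):Q] = φ(653) = 652.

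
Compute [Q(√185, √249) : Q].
[Q(√185, √249) : Q] = 4

[Q(√185):Q] = 2 (min poly x^2 - 185, irreducible since 185 is squarefree > 1). For the top step, suppose √249 ∈ Q(√185), say √249 = c + d√185 with c, d ∈ Q. Squaring: 249 = c^2 + 185d^2 + 2cd√185. Since √185 ∉ Q this forces 2cd = 0. If d = 0 then √249 = c ∈ Q, contradicting 249 squarefree > 1. If c = 0 then 249 = 185d^2, so 185·249 = (185d)^2 is a perfect square in Q — but 185·249 = 46065 is not a perfect square (since 185 and 249 are distinct squarefree integers). Contradiction. Hence √249 ∉ Q(√185), so x^2 - 249 stays irreducible over Q(√185) and [Q(√185, √249) : Q(√185)] = 2. By the tower law, [Q(√185, √249) : Q] = 2 · 2 = 4.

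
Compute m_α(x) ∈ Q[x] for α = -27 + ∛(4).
m_α(x) = x^3 + 81x^2 + 2187x + 19679

Set β = α + 27 = ∛(4), so β^3 = 4. Then (α + 27)^3 - 4 = 0, i.e. α is a root of g(x) = (x + 27)^3 - 4 = x^3 + 81x^2 + 2187x + 19679. Since g(x) = h(x + 27) where h(x) = x^3 - 4, and h is irreducible over Q (because 4 is not a perfect cube, so h has no rational root, and a monic cubic with no rational root is irreducible), g is also irreducible (irreducibility is preserved under the substitution x → x + 27). Hence m_α(x) = x^3 + 81x^2 + 2187x + 19679.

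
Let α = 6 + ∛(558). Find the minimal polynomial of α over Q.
m_α(x) = x^3 - 18x^2 + 108x - 774

Set β = α - 6 = ∛(558), so β^3 = 558. Then (α - 6)^3 - 558 = 0, i.e. α is a root of g(x) = (x - 6)^3 - 558 = x^3 - 18x^2 + 108x - 774. Since g(x) = h(x - 6) where h(x) = x^3 - 558, and h is irreducible over Q (because 558 is not a perfect cube, so h has no rational root, and a monic cubic with no rational root is irreducible), g is also irreducible (irreducibility is preserved under the substitution x → x - 6). Hence m_α(x) = x^3 - 18x^2 + 108x - 774.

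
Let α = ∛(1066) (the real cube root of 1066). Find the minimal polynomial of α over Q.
m_α(x) = x^3 - 1066

α satisfies α^3 = 1066, so x^3 - 1066 annihilates α. By the rational root test, a rational root p/q (in lowest terms) of x^3 - 1066 would satisfy p^3 = 1066 q^3, forcing q = 1 and p^3 = 1066; but 1066 is not a perfect cube, contradiction. A monic cubic over Q with no rational root is irreducible (any nontrivial factorization would include a linear factor). Hence x^3 - 1066 is the minimal polynomial of α, and in particular [Q(α):Q] = 3.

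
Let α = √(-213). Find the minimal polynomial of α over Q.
m_α(x) = x^2 + 213

α satisfies α^2 + 213 = 0, so x^2 + 213 annihilates α. Since d = -213 is squarefree and ≠ 1, it is not a perfect square in Q, so x^2 + 213 has no rational root and is therefore irreducible over Q (a degree-2 polynomial over a field is irreducible iff it has no root). Hence m_α(x) = x^2 + 213.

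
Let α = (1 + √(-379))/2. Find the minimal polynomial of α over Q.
m_α(x) = x^2 - x + 95

From 2α - 1 = √(-379), squaring gives (2α - 1)^2 = -379, i.e. 4α^2 - 4α + 1 = -379, so α^2 - α + (1 + 379)/4 = 0. Since -379 ≡ 1 (mod 4), (1 + 379)/4 = 95 ∈ Z. The polynomial x^2 - x + 95 has discriminant 1 - 4·(95) = -379, which is not a perfect square in Q (d = -379 is squarefree and ≠ 1), so x^2 - x + 95 is irreducible over Q. It is the minimal polynomial of α.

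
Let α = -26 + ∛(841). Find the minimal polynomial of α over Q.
m_α(x) = x^3 + 78x^2 + 2028x + 16735

Set β = α + 26 = ∛(841), so β^3 = 841. Then (α + 26)^3 - 841 = 0, i.e. α is a root of g(x) = (x + 26)^3 - 841 = x^3 + 78x^2 + 2028x + 16735. Since g(x) = h(x + 26) where h(x) = x^3 - 841, and h is irreducible over Q (because 841 is not a perfect cube, so h has no rational root, and a monic cubic with no rational root is irreducible), g is also irreducible (irreducibility is preserved under the substitution x → x + 26). Hence m_α(x) = x^3 + 78x^2 + 2028x + 16735.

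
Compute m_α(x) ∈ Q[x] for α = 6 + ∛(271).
m_α(x) = x^3 - 18x^2 + 108x - 487

Set β = α - 6 = ∛(271), so β^3 = 271. Then (α - 6)^3 - 271 = 0, i.e. α is a root of g(x) = (x - 6)^3 - 271 = x^3 - 18x^2 + 108x - 487. Since g(x) = h(x - 6) where h(x) = x^3 - 271, and h is irreducible over Q (because 271 is not a perfect cube, so h has no rational root, and a monic cubic with no rational root is irreducible), g is also irreducible (irreducibility is preserved under the substitution x → x - 6). Hence m_α(x) = x^3 - 18x^2 + 108x - 487.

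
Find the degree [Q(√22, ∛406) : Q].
[Q(√22, ∛406) : Q] = 6

Let L = Q(√22, ∛406). Since Q(√22) ⊂ L and [Q(√22):Q] = 2, the tower law gives 2 | [L:Q]. Likewise Q(∛406) ⊂ L with [Q(∛406):Q] = 3 (because 406 is not a perfect cube), so 3 | [L:Q]. As gcd(2,3) = 1, [L:Q] is divisible by 6. Conversely L is generated over Q by √22 and ∛406, so [L:Q] ≤ 2·3 = 6. Therefore [Q(√22, ∛406) : Q] = 6.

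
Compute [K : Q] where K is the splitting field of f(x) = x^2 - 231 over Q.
[K : Q] = 2

f(x) = x^2 - 231 factors as (x - √231)(x + √231). The splitting field is K = Q(√231). Since 231 is squarefree and > 1, it is not a perfect square, so x^2 - 231 is irreducible over Q and [Q(√231) : Q] = 2. Hence [K : Q] = 2.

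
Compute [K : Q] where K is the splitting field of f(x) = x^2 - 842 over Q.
[K : Q] = 2

f(x) = x^2 - 842 factors as (x - √842)(x + √842). The splitting field is K = Q(√842). Since 842 is squarefree and > 1, it is not a perfect square, so x^2 - 842 is irreducible over Q and [Q(√842) : Q] = 2. Hence [K : Q] = 2.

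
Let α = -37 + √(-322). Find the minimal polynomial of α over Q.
m_α(x) = x^2 + 74x + 1691

From α + 37 = √(-322), squaring gives (α + 37)^2 = -322, i.e. α^2 + 74α + 1369 = -322, so α^2 + 74α + 1691 = 0. The discriminant of x^2 + 74x + 1691 is (74)^2 - 4·(1691) = 5476 - 6764 = -1288, and 4·(-322) is not a perfect square in Q since -322 is squarefree and ≠ 1. Hence x^2 + 74x + 1691 is irreducible over Q and is the minimal polynomial of α.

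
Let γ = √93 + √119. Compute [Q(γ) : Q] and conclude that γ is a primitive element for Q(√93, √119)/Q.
[Q(γ) : Q] = 4 (equivalently, Q(γ) = Q(√93, √119))

Obviously Q(γ) ⊆ Q(√93, √119), and [Q(√93, √119):Q] = 4 (since 93, 119 are distinct squarefree integers > 1 with 11067 not a perfect square). To show equality we compute the minimal polynomial of γ. From γ = √93 + √119: γ^2 = 93 + 2√(11067) + 119 = 212 + 2√(11067), so γ^2 - 212 = 2√(11067); squaring, (γ^2 - 212)^2 = 4·11067, i.e. γ^4 - 424γ^2 + 44944 - 44268 = 0, i.e. γ^4 - 424γ^2 + 676 = 0. So γ is a root of x^4 - 424x^2 + 676. This polynomial is irreducible over Q: it has no rational root (each ±√93 ± √119 is irrational), and any factorization into two quadratics over Q would force √(11067) ∈ Q (pairing opposite roots) or √93, √119 ∈ Q (other pairings), all impossible. Hence [Q(γ):Q] = 4 = [Q(√93, √119):Q], so Q(γ) = Q(√93, √119).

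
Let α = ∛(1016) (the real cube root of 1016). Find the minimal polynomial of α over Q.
m_α(x) = x^3 - 1016

α satisfies α^3 = 1016, so x^3 - 1016 annihilates α. By the rational root test, a rational root p/q (in lowest terms) of x^3 - 1016 would satisfy p^3 = 1016 q^3, forcing q = 1 and p^3 = 1016; but 1016 is not a perfect cube, contradiction. A monic cubic over Q with no rational root is irreducible (any nontrivial factorization would include a linear factor). Hence x^3 - 1016 is the minimal polynomial of α, and in particular [Q(α):Q] = 3.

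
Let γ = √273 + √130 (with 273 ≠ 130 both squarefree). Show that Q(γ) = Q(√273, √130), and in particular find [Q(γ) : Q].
[Q(γ) : Q] = 4 (equivalently, Q(γ) = Q(√273, √130))

Obviously Q(γ) ⊆ Q(√273, √130), and [Q(√273, √130):Q] = 4 (since 273, 130 are distinct squarefree integers > 1 with 35490 not a perfect square). To show equality we compute the minimal polynomial of γ. From γ = √273 + √130: γ^2 = 273 + 2√(35490) + 130 = 403 + 2√(35490), so γ^2 - 403 = 2√(35490); squaring, (γ^2 - 403)^2 = 4·35490, i.e. γ^4 - 806γ^2 + 162409 - 141960 = 0, i.e. γ^4 - 806γ^2 + 20449 = 0. So γ is a root of x^4 - 806x^2 + 20449. This polynomial is irreducible over Q: it has no rational root (each ±√273 ± √130 is irrational), and any factorization into two quadratics over Q would force √(35490) ∈ Q (pairing opposite roots) or √273, √130 ∈ Q (other pairings), all impossible. Hence [Q(γ):Q] = 4 = [Q(√273, √130):Q], so Q(γ) = Q(√273, √130).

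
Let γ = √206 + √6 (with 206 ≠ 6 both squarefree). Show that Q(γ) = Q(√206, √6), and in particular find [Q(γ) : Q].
[Q(γ) : Q] = 4 (equivalently, Q(γ) = Q(√206, √6))

Obviously Q(γ) ⊆ Q(√206, √6), and [Q(√206, √6):Q] = 4 (since 206, 6 are distinct squarefree integers > 1 with 1236 not a perfect square). To show equality we compute the minimal polynomial of γ. From γ = √206 + √6: γ^2 = 206 + 2√(1236) + 6 = 212 + 2√(1236), so γ^2 - 212 = 2√(1236); squaring, (γ^2 - 212)^2 = 4·1236, i.e. γ^4 - 424γ^2 + 44944 - 4944 = 0, i.e. γ^4 - 424γ^2 + 40000 = 0. So γ is a root of x^4 - 424x^2 + 40000. This polynomial is irreducible over Q: it has no rational root (each ±√206 ± √6 is irrational), and any factorization into two quadratics over Q would force √(1236) ∈ Q (pairing opposite roots) or √206, √6 ∈ Q (other pairings), all impossible. Hence [Q(γ):Q] = 4 = [Q(√206, √6):Q], so Q(γ) = Q(√206, √6).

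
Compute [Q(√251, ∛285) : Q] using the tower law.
[Q(√251, ∛285) : Q] = 6

Let L = Q(√251, ∛285). Since Q(√251) ⊂ L and [Q(√251):Q] = 2, the tower law gives 2 | [L:Q]. Likewise Q(∛285) ⊂ L with [Q(∛285):Q] = 3 (because 285 is not a perfect cube), so 3 | [L:Q]. As gcd(2,3) = 1, [L:Q] is divisible by 6. Conversely L is generated over Q by √251 and ∛285, so [L:Q] ≤ 2·3 = 6. Therefore [Q(√251, ∛285) : Q] = 6.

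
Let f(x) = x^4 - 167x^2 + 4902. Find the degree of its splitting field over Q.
[K : Q] = 4

Solving the quadratic in x^2: x^2 = (167 ± √(167^2 - 4·4902))/2 = (167 ± √8281)/2 = (167 ± 91)/2, giving x^2 = 129 or x^2 = 38. So f(x) = (x^2 - 129)(x^2 - 38) and the roots of f are ±√129, ±√38. Hence the splitting field is K = Q(√129, √38). Since 129 and 38 are distinct squarefree integers > 1, their product 4902 is not a perfect square, so √38 ∉ Q(√129). By the tower law [K:Q] = [Q(√129,√38):Q(√129)] · [Q(√129):Q] = 2 · 2 = 4.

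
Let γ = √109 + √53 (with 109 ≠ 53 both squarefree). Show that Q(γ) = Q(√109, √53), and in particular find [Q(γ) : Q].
[Q(γ) : Q] = 4 (equivalently, Q(γ) = Q(√109, √53))

Obviously Q(γ) ⊆ Q(√109, √53), and [Q(√109, √53):Q] = 4 (since 109, 53 are distinct squarefree integers > 1 with 5777 not a perfect square). To show equality we compute the minimal polynomial of γ. From γ = √109 + √53: γ^2 = 109 + 2√(5777) + 53 = 162 + 2√(5777), so γ^2 - 162 = 2√(5777); squaring, (γ^2 - 162)^2 = 4·5777, i.e. γ^4 - 324γ^2 + 26244 - 23108 = 0, i.e. γ^4 - 324γ^2 + 3136 = 0. So γ is a root of x^4 - 324x^2 + 3136. This polynomial is irreducible over Q: it has no rational root (each ±√109 ± √53 is irrational), and any factorization into two quadratics over Q would force √(5777) ∈ Q (pairing opposite roots) or √109, √53 ∈ Q (other pairings), all impossible. Hence [Q(γ):Q] = 4 = [Q(√109, √53):Q], so Q(γ) = Q(√109, √53).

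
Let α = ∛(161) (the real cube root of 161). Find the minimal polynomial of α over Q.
m_α(x) = x^3 - 161

α satisfies α^3 = 161, so x^3 - 161 annihilates α. By the rational root test, a rational root p/q (in lowest terms) of x^3 - 161 would satisfy p^3 = 161 q^3, forcing q = 1 and p^3 = 161; but 161 is not a perfect cube, contradiction. A monic cubic over Q with no rational root is irreducible (any nontrivial factorization would include a linear factor). Hence x^3 - 161 is the minimal polynomial of α, and in particular [Q(α):Q] = 3.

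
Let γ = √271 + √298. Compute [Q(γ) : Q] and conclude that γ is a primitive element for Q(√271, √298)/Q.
[Q(γ) : Q] = 4 (equivalently, Q(γ) = Q(√271, √298))

Obviously Q(γ) ⊆ Q(√271, √298), and [Q(√271, √298):Q] = 4 (since 271, 298 are distinct squarefree integers > 1 with 80758 not a perfect square). To show equality we compute the minimal polynomial of γ. From γ = √271 + √298: γ^2 = 271 + 2√(80758) + 298 = 569 + 2√(80758), so γ^2 - 569 = 2√(80758); squaring, (γ^2 - 569)^2 = 4·80758, i.e. γ^4 - 1138γ^2 + 323761 - 323032 = 0, i.e. γ^4 - 1138γ^2 + 729 = 0. So γ is a root of x^4 - 1138x^2 + 729. This polynomial is irreducible over Q: it has no rational root (each ±√271 ± √298 is irrational), and any factorization into two quadratics over Q would force √(80758) ∈ Q (pairing opposite roots) or √271, √298 ∈ Q (other pairings), all impossible. Hence [Q(γ):Q] = 4 = [Q(√271, √298):Q], so Q(γ) = Q(√271, √298).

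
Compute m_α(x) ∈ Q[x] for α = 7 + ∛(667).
m_α(x) = x^3 - 21x^2 + 147x - 1010

Set β = α - 7 = ∛(667), so β^3 = 667. Then (α - 7)^3 - 667 = 0, i.e. α is a root of g(x) = (x - 7)^3 - 667 = x^3 - 21x^2 + 147x - 1010. Since g(x) = h(x - 7) where h(x) = x^3 - 667, and h is irreducible over Q (because 667 is not a perfect cube, so h has no rational root, and a monic cubic with no rational root is irreducible), g is also irreducible (irreducibility is preserved under the substitution x → x - 7). Hence m_α(x) = x^3 - 21x^2 + 147x - 1010.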